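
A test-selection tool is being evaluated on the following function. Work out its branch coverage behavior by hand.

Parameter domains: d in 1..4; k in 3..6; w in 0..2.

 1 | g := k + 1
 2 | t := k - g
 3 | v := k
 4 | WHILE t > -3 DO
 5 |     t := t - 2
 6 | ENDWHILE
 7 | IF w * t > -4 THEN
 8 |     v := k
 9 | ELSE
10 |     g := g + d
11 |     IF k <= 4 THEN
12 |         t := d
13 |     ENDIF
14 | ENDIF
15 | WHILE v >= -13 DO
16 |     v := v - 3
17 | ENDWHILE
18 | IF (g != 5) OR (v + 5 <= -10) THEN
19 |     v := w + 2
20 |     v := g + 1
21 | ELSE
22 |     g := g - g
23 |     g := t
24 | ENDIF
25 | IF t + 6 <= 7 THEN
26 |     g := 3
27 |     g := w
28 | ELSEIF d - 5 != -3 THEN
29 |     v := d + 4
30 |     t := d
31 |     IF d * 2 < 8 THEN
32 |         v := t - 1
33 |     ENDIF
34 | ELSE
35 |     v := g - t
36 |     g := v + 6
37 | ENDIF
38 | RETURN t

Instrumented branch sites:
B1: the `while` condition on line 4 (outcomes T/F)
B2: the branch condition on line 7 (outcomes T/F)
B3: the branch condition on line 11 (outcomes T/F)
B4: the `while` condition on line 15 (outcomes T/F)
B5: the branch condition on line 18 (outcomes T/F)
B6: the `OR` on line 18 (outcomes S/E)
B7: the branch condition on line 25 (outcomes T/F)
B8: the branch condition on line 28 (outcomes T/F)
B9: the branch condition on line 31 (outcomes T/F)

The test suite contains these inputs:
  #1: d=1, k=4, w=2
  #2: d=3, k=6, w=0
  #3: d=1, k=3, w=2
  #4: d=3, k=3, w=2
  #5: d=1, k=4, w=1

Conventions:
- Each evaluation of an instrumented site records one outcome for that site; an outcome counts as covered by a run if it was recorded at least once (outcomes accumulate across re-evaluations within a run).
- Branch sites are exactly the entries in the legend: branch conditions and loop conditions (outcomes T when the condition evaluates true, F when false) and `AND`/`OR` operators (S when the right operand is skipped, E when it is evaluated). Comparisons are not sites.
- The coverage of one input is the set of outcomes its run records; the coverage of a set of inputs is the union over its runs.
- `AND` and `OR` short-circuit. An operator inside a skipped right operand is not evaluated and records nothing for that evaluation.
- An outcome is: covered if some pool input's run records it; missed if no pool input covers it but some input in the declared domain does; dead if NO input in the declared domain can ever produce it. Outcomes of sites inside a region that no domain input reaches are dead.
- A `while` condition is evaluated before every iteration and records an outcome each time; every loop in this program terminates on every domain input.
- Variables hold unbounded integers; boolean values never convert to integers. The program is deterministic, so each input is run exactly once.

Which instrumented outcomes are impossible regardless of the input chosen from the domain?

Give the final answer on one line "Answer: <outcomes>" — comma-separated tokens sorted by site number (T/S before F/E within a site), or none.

sweeping the full domain (48 inputs) for each outcome:
  reachable outcomes have witnesses, e.g. B1=T (e.g. d=1, k=3, w=0), B1=F (e.g. d=1, k=3, w=0), B2=T (e.g. d=1, k=3, w=0), B2=F (e.g. d=1, k=3, w=2)

Answer: none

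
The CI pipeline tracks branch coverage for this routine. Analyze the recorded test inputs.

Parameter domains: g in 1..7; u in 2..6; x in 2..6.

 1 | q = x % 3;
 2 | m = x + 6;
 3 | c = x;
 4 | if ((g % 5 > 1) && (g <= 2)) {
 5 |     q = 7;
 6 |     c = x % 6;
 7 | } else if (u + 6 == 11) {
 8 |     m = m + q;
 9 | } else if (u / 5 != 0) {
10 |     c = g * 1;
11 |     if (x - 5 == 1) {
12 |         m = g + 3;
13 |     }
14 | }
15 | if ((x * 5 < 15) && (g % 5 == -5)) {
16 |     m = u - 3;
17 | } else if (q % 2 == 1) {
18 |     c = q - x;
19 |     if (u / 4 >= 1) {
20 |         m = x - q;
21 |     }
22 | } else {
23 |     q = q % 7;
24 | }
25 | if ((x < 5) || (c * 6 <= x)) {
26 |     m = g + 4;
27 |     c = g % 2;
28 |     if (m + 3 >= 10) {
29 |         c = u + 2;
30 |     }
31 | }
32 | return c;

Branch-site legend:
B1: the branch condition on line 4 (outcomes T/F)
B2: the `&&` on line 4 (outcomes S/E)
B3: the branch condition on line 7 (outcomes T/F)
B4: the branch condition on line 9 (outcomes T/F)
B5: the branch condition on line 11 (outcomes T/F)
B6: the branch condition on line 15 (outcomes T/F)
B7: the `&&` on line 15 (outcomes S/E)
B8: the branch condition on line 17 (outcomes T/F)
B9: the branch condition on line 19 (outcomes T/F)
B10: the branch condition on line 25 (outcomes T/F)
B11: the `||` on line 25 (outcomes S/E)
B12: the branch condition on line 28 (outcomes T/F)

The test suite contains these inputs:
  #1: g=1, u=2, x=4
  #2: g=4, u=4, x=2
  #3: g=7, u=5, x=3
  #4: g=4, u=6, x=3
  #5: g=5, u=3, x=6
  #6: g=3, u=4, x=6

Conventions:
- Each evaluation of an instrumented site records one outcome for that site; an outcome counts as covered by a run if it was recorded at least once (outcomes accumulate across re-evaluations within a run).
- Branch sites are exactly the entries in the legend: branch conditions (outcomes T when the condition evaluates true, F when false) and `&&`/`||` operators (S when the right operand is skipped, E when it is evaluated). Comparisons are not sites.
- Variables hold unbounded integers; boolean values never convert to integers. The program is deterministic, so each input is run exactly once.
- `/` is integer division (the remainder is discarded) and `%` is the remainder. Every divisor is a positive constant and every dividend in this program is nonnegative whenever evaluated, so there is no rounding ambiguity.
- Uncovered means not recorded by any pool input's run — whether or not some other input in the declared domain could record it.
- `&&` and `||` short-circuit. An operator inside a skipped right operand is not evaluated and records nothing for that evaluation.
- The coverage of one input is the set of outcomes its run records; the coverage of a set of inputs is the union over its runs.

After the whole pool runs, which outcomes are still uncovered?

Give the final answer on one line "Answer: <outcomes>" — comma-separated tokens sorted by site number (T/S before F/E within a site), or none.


#1 (g=1, u=2, x=4) -> B2->S, B1->F, B3->F, B4->F, B7->S, B6->F, B8->T, B9->F, B11->S, B10->T, B12->F; covered: B1=F, B2=S, B3=F, B4=F, B6=F, B7=S, B8=T, B9=F, B10=T, B11=S, B12=F
#2 (g=4, u=4, x=2) -> B2->E, B1->F, B3->F, B4->F, B7->E, B6->F, B8->F, B11->S, B10->T, B12->T; covered: B1=F, B2=E, B3=F, B4=F, B6=F, B7=E, B8=F, B10=T, B11=S, B12=T
#3 (g=7, u=5, x=3) -> B2->E, B1->F, B3->T, B7->S, B6->F, B8->F, B11->S, B10->T, B12->T; covered: B1=F, B2=E, B3=T, B6=F, B7=S, B8=F, B10=T, B11=S, B12=T
#4 (g=4, u=6, x=3) -> B2->E, B1->F, B3->F, B4->T, B5->F, B7->S, B6->F, B8->F, B11->S, B10->T, B12->T; covered: B1=F, B2=E, B3=F, B4=T, B5=F, B6=F, B7=S, B8=F, B10=T, B11=S, B12=T
#5 (g=5, u=3, x=6) -> B2->S, B1->F, B3->F, B4->F, B7->S, B6->F, B8->F, B11->E, B10->F; covered: B1=F, B2=S, B3=F, B4=F, B6=F, B7=S, B8=F, B10=F, B11=E
#6 (g=3, u=4, x=6) -> B2->E, B1->F, B3->F, B4->F, B7->S, B6->F, B8->F, B11->E, B10->F; covered: B1=F, B2=E, B3=F, B4=F, B6=F, B7=S, B8=F, B10=F, B11=E
union over the pool: B1=F, B2=S, B2=E, B3=T, B3=F, B4=T, B4=F, B5=F, B6=F, B7=S, B7=E, B8=T, B8=F, B9=F, B10=T, B10=F, B11=S, B11=E, B12=T, B12=F
uncovered (4 of 24): B1=T, B5=T, B6=T, B9=T
Answer: B1=T, B5=T, B6=T, B9=T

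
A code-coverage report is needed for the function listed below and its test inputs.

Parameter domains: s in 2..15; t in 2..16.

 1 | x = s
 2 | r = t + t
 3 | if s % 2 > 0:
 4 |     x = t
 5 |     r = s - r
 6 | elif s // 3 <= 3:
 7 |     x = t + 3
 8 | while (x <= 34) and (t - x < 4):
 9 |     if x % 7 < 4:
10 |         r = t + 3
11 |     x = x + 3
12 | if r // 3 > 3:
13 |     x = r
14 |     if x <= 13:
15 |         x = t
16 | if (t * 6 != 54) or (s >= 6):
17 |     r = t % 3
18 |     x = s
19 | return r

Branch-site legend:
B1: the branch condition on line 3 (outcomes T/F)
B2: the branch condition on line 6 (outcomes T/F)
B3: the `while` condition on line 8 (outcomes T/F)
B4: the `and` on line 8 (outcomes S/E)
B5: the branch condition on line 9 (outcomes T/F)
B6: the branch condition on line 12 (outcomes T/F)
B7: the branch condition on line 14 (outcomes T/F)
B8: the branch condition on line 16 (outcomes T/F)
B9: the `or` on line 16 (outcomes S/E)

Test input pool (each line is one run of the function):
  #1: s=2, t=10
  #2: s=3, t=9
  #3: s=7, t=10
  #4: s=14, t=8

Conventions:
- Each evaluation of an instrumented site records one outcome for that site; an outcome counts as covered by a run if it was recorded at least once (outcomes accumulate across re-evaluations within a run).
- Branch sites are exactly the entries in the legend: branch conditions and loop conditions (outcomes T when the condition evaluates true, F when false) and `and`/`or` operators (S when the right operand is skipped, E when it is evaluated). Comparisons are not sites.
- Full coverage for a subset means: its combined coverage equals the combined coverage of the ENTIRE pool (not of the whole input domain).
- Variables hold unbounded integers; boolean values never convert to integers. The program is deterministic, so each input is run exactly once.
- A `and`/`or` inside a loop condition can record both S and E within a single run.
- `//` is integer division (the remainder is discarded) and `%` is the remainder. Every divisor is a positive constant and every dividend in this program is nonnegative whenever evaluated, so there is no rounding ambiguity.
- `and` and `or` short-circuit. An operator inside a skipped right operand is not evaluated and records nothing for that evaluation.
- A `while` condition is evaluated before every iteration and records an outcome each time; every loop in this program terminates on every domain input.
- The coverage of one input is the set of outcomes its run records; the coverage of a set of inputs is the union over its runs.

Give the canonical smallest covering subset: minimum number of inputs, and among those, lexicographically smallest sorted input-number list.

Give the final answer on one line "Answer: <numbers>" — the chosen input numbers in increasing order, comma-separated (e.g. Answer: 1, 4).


input #1 (s=2, t=10): covers B1=F, B2=T, B3=T, B3=F, B4=S, B4=E, B5=T, B5=F, B6=T, B7=T, B8=T, B9=S
input #2 (s=3, t=9): covers B1=T, B3=T, B3=F, B4=S, B4=E, B5=T, B5=F, B6=T, B7=T, B8=F, B9=E
input #3 (s=7, t=10): covers B1=T, B3=T, B3=F, B4=S, B4=E, B5=T, B5=F, B6=T, B7=T, B8=T, B9=S
input #4 (s=14, t=8): covers B1=F, B2=F, B3=T, B3=F, B4=S, B4=E, B5=T, B5=F, B6=F, B8=T, B9=S
union over all inputs: B1=T, B1=F, B2=T, B2=F, B3=T, B3=F, B4=S, B4=E, B5=T, B5=F, B6=T, B6=F, B7=T, B8=T, B8=F, B9=S, B9=E (17 outcomes)
size 1 is not enough: best union over all size-1 subsets is 12/17
size 2 is not enough: best union over all size-2 subsets is 16/17
size 3: inputs {1, 2, 4} cover all 17 outcomes, and no lexicographically smaller subset of this size does
Answer: 1, 2, 4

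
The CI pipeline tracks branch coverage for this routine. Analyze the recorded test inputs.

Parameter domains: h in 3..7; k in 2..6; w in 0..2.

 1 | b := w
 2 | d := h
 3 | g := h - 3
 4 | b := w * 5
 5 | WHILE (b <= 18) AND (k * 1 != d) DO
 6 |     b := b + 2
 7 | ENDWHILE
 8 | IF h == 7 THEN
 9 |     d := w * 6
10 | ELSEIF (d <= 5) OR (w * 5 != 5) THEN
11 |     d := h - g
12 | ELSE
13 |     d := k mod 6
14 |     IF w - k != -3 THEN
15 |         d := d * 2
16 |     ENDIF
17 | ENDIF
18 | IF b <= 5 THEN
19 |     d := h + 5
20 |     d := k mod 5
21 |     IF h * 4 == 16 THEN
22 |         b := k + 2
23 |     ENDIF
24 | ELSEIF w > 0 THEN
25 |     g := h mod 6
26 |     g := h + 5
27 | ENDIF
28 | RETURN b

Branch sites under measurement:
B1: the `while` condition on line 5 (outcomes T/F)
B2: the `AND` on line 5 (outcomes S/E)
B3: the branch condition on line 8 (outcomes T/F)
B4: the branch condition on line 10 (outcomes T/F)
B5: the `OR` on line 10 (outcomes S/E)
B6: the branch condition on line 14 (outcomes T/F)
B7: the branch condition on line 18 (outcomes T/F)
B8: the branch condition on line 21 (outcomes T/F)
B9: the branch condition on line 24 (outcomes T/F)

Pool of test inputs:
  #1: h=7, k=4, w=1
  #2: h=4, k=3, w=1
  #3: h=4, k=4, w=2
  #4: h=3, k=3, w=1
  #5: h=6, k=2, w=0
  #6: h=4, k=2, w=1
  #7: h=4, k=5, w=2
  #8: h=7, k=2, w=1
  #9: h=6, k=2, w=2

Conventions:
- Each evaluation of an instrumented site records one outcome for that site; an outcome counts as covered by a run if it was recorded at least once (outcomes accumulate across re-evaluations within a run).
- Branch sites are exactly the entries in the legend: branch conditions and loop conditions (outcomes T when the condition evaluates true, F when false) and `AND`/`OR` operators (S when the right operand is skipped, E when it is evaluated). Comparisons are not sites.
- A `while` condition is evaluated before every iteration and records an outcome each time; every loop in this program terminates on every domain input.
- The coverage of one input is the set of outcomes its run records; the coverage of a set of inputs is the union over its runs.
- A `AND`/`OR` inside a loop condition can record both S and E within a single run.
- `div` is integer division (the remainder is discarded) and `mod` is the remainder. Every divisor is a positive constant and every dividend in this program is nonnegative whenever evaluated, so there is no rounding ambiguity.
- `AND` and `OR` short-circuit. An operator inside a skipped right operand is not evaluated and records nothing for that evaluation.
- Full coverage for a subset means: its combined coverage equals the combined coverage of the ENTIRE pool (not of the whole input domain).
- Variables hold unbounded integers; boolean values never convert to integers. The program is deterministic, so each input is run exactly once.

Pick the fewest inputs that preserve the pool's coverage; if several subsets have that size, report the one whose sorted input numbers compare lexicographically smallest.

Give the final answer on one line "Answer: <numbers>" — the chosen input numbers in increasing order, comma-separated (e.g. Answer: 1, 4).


test 1 (h=7, k=4, w=1) fires B2->E, B1->T, B2->E, B1->T, B2->E, B1->T, B2->E, B1->T, B2->E, B1->T, B2->E, B1->T, B2->E, B1->T, ...; hits B1=T, B1=F, B2=S, B2=E, B3=T, B7=F, B9=T
test 2 (h=4, k=3, w=1) fires B2->E, B1->T, B2->E, B1->T, B2->E, B1->T, B2->E, B1->T, B2->E, B1->T, B2->E, B1->T, B2->E, B1->T, ...; hits B1=T, B1=F, B2=S, B2=E, B3=F, B4=T, B5=S, B7=F, B9=T
test 3 (h=4, k=4, w=2) fires B2->E, B1->F, B3->F, B5->S, B4->T, B7->F, B9->T; hits B1=F, B2=E, B3=F, B4=T, B5=S, B7=F, B9=T
test 4 (h=3, k=3, w=1) fires B2->E, B1->F, B3->F, B5->S, B4->T, B7->T, B8->F; hits B1=F, B2=E, B3=F, B4=T, B5=S, B7=T, B8=F
test 5 (h=6, k=2, w=0) fires B2->E, B1->T, B2->E, B1->T, B2->E, B1->T, B2->E, B1->T, B2->E, B1->T, B2->E, B1->T, B2->E, B1->T, ...; hits B1=T, B1=F, B2=S, B2=E, B3=F, B4=T, B5=E, B7=F, B9=F
test 6 (h=4, k=2, w=1) fires B2->E, B1->T, B2->E, B1->T, B2->E, B1->T, B2->E, B1->T, B2->E, B1->T, B2->E, B1->T, B2->E, B1->T, ...; hits B1=T, B1=F, B2=S, B2=E, B3=F, B4=T, B5=S, B7=F, B9=T
test 7 (h=4, k=5, w=2) fires B2->E, B1->T, B2->E, B1->T, B2->E, B1->T, B2->E, B1->T, B2->E, B1->T, B2->S, B1->F, B3->F, B5->S, ...; hits B1=T, B1=F, B2=S, B2=E, B3=F, B4=T, B5=S, B7=F, B9=T
test 8 (h=7, k=2, w=1) fires B2->E, B1->T, B2->E, B1->T, B2->E, B1->T, B2->E, B1->T, B2->E, B1->T, B2->E, B1->T, B2->E, B1->T, ...; hits B1=T, B1=F, B2=S, B2=E, B3=T, B7=F, B9=T
test 9 (h=6, k=2, w=2) fires B2->E, B1->T, B2->E, B1->T, B2->E, B1->T, B2->E, B1->T, B2->E, B1->T, B2->S, B1->F, B3->F, B5->E, ...; hits B1=T, B1=F, B2=S, B2=E, B3=F, B4=T, B5=E, B7=F, B9=T
union over all inputs: B1=T, B1=F, B2=S, B2=E, B3=T, B3=F, B4=T, B5=S, B5=E, B7=T, B7=F, B8=F, B9=T, B9=F (14 outcomes)
checked all size-1 subsets: none covers 14 outcomes (max 9/14)
checked all size-2 subsets: none covers 14 outcomes (max 12/14)
size 3: inputs {1, 4, 5} cover all 14 outcomes, and no lexicographically smaller subset of this size does
Answer: 1, 4, 5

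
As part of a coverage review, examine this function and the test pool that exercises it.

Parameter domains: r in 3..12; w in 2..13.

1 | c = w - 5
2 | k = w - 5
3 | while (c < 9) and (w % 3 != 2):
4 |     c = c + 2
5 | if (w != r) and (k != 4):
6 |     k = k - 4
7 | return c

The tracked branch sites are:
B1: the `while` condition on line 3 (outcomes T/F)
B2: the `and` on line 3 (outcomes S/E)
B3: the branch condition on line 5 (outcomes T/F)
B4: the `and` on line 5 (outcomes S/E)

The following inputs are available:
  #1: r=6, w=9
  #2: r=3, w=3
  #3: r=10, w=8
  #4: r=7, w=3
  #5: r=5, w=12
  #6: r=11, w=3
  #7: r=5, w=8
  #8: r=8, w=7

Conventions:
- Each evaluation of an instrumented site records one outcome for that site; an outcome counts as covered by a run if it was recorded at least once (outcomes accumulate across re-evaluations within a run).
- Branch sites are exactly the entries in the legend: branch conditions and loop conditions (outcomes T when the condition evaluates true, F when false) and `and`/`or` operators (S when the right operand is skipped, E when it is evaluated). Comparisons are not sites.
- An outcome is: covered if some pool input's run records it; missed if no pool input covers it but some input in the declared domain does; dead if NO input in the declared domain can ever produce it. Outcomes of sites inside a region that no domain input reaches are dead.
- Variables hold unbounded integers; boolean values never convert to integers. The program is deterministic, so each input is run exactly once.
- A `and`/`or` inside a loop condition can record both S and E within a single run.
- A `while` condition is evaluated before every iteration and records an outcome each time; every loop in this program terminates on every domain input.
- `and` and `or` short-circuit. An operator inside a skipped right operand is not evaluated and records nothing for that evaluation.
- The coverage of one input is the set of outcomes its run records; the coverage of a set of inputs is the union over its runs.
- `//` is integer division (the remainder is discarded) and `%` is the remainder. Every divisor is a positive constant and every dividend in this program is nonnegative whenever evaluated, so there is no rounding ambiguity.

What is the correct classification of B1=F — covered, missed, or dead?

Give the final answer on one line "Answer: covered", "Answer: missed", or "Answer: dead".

B1=F is recorded by pool input(s) 1, 2, 3, 4, 5, 6, 7, 8 -> covered

Answer: covered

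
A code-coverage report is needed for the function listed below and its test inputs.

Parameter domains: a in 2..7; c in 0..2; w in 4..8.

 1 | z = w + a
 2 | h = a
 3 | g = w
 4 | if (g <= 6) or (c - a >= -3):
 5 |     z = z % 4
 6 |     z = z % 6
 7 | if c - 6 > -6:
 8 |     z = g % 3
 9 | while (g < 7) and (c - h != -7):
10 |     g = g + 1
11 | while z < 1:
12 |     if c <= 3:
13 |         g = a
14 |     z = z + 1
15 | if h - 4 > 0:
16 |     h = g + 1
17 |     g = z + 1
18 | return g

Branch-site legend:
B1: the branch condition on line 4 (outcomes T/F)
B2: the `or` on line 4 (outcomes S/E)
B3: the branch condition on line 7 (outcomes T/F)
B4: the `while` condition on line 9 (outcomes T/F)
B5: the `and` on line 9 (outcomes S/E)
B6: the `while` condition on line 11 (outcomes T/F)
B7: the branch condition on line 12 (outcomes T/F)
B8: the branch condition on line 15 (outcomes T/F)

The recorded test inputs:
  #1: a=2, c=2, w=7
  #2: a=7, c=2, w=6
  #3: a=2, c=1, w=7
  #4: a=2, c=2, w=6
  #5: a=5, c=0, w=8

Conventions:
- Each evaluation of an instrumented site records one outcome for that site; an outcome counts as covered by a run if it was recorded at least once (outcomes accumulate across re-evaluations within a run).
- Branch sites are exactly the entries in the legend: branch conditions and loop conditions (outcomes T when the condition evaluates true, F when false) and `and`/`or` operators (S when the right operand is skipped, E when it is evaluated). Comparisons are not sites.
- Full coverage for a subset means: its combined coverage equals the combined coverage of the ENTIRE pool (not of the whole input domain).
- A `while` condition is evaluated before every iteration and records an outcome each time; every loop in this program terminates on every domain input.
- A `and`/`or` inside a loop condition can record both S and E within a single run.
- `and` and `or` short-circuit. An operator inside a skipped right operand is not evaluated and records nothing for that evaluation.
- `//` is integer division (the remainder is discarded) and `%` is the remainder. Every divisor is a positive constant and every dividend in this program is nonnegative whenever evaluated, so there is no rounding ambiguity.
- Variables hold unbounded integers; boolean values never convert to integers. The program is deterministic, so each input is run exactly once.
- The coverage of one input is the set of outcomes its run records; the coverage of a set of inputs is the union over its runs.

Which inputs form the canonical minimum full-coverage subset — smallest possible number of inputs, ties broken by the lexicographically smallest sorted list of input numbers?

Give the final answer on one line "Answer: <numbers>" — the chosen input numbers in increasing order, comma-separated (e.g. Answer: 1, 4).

run #1 (a=2, c=2, w=7) runs B2->E, B1->T, B3->T, B5->S, B4->F, B6->F, B8->F; records B1=T, B2=E, B3=T, B4=F, B5=S, B6=F, B8=F
run #2 (a=7, c=2, w=6) runs B2->S, B1->T, B3->T, B5->E, B4->T, B5->S, B4->F, B6->T, B7->T, B6->F, B8->T; records B1=T, B2=S, B3=T, B4=T, B4=F, B5=S, B5=E, B6=T, B6=F, B7=T, B8=T
run #3 (a=2, c=1, w=7) runs B2->E, B1->T, B3->T, B5->S, B4->F, B6->F, B8->F; records B1=T, B2=E, B3=T, B4=F, B5=S, B6=F, B8=F
run #4 (a=2, c=2, w=6) runs B2->S, B1->T, B3->T, B5->E, B4->T, B5->S, B4->F, B6->T, B7->T, B6->F, B8->F; records B1=T, B2=S, B3=T, B4=T, B4=F, B5=S, B5=E, B6=T, B6=F, B7=T, B8=F
run #5 (a=5, c=0, w=8) runs B2->E, B1->F, B3->F, B5->S, B4->F, B6->F, B8->T; records B1=F, B2=E, B3=F, B4=F, B5=S, B6=F, B8=T
together the pool reaches 15 outcomes: B1=T, B1=F, B2=S, B2=E, B3=T, B3=F, B4=T, B4=F, B5=S, B5=E, B6=T, B6=F, B7=T, B8=T, B8=F
every size-1 subset falls short of the 15 outcomes (best: 11/15)
inputs {4, 5} (size 2) cover everything; no size-2 subset with a lexicographically smaller index list covers all 15

Answer: 4, 5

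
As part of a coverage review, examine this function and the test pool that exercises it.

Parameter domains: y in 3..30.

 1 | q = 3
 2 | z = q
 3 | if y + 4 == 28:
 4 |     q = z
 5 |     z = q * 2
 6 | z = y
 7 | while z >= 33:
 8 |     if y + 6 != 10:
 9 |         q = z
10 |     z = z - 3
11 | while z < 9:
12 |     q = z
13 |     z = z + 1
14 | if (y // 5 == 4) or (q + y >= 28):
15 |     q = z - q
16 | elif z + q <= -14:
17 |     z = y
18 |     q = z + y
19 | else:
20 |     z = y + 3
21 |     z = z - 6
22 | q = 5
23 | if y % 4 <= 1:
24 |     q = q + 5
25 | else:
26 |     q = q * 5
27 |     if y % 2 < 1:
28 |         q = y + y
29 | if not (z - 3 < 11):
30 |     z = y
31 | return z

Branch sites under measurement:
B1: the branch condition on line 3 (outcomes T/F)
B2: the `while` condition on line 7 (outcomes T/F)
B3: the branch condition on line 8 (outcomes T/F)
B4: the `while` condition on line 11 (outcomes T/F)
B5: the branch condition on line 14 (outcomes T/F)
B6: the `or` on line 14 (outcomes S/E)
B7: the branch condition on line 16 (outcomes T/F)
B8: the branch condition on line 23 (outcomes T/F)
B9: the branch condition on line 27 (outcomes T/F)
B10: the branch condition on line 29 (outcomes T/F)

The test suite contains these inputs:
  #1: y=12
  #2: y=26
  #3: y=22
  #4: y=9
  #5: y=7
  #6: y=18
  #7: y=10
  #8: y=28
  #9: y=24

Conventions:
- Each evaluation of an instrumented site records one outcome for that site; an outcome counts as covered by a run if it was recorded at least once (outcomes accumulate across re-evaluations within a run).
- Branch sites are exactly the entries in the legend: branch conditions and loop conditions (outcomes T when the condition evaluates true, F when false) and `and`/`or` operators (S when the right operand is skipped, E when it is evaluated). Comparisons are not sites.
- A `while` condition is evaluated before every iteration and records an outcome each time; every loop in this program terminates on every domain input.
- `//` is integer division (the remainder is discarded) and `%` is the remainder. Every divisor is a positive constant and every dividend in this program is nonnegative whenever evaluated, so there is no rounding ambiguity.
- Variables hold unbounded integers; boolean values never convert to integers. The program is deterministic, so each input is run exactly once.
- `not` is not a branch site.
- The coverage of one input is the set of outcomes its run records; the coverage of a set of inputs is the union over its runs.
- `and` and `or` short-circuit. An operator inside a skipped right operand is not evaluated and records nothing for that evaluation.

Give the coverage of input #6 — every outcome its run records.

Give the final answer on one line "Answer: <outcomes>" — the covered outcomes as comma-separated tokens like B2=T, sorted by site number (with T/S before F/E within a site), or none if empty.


Event log for input #6 (y=18):
  B1->F, B2->F, B4->F, B6->E, B5->F, B7->F, B8->F, B9->T, B10->T
distinct outcomes covered: B1=F, B2=F, B4=F, B5=F, B6=E, B7=F, B8=F, B9=T, B10=T
Answer: B1=F, B2=F, B4=F, B5=F, B6=E, B7=F, B8=F, B9=T, B10=T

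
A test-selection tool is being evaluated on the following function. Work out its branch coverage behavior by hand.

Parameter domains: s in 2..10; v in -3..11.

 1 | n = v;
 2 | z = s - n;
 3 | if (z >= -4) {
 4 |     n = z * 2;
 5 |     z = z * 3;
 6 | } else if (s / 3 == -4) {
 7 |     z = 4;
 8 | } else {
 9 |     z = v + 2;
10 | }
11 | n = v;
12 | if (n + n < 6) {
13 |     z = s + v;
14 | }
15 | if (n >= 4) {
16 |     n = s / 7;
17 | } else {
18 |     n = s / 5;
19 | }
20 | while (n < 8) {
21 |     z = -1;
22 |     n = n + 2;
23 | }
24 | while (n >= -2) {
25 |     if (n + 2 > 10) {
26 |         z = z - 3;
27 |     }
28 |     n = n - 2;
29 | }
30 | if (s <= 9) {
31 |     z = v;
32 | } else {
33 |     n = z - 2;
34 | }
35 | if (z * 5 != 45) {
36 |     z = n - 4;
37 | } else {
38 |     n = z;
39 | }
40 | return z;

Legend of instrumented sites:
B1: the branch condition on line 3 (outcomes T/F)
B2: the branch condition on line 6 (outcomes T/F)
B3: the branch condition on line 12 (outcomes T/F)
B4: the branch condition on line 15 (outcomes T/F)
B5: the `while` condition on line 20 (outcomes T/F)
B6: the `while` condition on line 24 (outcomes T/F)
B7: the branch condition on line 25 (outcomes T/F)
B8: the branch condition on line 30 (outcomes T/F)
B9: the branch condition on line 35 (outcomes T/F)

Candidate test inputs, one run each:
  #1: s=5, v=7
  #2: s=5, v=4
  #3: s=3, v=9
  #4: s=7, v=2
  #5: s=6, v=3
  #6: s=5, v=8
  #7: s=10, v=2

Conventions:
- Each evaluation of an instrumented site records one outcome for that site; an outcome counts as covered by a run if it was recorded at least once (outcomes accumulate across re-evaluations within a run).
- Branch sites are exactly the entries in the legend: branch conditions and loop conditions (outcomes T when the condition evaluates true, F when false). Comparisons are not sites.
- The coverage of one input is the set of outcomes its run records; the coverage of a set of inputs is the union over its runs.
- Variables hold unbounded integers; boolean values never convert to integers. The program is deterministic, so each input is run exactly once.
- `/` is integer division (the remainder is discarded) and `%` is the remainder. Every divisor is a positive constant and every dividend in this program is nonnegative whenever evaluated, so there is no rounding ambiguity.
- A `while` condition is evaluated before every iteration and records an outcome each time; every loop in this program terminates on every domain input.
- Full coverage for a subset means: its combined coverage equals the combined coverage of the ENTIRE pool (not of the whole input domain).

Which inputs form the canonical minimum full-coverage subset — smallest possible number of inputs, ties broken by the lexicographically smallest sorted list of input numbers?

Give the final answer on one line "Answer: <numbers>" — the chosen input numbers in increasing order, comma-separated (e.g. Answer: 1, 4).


input #1 (s=5, v=7): events B1->T, B3->F, B4->T, B5->T, B5->T, B5->T, B5->T, B5->F, B6->T, B7->F, B6->T, B7->F, B6->T, B7->F, ...; covers B1=T, B3=F, B4=T, B5=T, B5=F, B6=T, B6=F, B7=F, B8=T, B9=T
input #2 (s=5, v=4): events B1->T, B3->F, B4->T, B5->T, B5->T, B5->T, B5->T, B5->F, B6->T, B7->F, B6->T, B7->F, B6->T, B7->F, ...; covers B1=T, B3=F, B4=T, B5=T, B5=F, B6=T, B6=F, B7=F, B8=T, B9=T
input #3 (s=3, v=9): events B1->F, B2->F, B3->F, B4->T, B5->T, B5->T, B5->T, B5->T, B5->F, B6->T, B7->F, B6->T, B7->F, B6->T, ...; covers B1=F, B2=F, B3=F, B4=T, B5=T, B5=F, B6=T, B6=F, B7=F, B8=T, B9=F
input #4 (s=7, v=2): events B1->T, B3->T, B4->F, B5->T, B5->T, B5->T, B5->T, B5->F, B6->T, B7->T, B6->T, B7->F, B6->T, B7->F, ...; covers B1=T, B3=T, B4=F, B5=T, B5=F, B6=T, B6=F, B7=T, B7=F, B8=T, B9=T
input #5 (s=6, v=3): events B1->T, B3->F, B4->F, B5->T, B5->T, B5->T, B5->T, B5->F, B6->T, B7->T, B6->T, B7->F, B6->T, B7->F, ...; covers B1=T, B3=F, B4=F, B5=T, B5=F, B6=T, B6=F, B7=T, B7=F, B8=T, B9=T
input #6 (s=5, v=8): events B1->T, B3->F, B4->T, B5->T, B5->T, B5->T, B5->T, B5->F, B6->T, B7->F, B6->T, B7->F, B6->T, B7->F, ...; covers B1=T, B3=F, B4=T, B5=T, B5=F, B6=T, B6=F, B7=F, B8=T, B9=T
input #7 (s=10, v=2): events B1->T, B3->T, B4->F, B5->T, B5->T, B5->T, B5->F, B6->T, B7->F, B6->T, B7->F, B6->T, B7->F, B6->T, ...; covers B1=T, B3=T, B4=F, B5=T, B5=F, B6=T, B6=F, B7=F, B8=F, B9=T
union over all inputs: B1=T, B1=F, B2=F, B3=T, B3=F, B4=T, B4=F, B5=T, B5=F, B6=T, B6=F, B7=T, B7=F, B8=T, B8=F, B9=T, B9=F (17 outcomes)
checked all size-1 subsets: none covers 17 outcomes (max 11/17)
checked all size-2 subsets: none covers 17 outcomes (max 16/17)
the canonical winner is {3, 4, 7}: size 3, full 17-outcome coverage, earliest index list among size-3 covers
Answer: 3, 4, 7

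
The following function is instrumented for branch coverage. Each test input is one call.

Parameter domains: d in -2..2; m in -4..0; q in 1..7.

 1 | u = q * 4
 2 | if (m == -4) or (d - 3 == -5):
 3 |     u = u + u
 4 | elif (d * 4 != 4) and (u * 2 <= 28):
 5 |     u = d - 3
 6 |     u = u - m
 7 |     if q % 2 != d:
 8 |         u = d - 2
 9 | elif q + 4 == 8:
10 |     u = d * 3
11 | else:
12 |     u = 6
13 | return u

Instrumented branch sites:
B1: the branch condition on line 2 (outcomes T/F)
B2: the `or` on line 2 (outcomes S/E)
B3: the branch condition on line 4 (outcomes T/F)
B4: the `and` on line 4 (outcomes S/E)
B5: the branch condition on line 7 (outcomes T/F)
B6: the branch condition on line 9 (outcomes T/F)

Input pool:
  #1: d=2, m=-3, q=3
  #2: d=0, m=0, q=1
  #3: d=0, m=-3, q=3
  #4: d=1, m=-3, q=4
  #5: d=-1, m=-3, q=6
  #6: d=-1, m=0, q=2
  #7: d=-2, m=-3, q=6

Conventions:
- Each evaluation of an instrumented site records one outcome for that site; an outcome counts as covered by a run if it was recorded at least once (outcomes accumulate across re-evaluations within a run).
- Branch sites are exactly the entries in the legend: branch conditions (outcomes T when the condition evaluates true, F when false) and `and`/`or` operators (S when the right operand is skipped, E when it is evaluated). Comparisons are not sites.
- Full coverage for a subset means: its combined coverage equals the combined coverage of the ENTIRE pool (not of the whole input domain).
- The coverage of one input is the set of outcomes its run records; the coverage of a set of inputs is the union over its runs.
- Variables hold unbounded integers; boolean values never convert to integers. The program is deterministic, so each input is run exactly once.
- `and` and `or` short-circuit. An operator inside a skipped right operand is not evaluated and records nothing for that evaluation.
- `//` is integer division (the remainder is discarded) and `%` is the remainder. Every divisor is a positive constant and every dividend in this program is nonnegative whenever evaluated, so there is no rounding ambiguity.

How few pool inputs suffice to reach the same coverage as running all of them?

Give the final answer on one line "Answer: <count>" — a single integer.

input #1 (d=2, m=-3, q=3): events B2->E, B1->F, B4->E, B3->T, B5->T; covers B1=F, B2=E, B3=T, B4=E, B5=T
input #2 (d=0, m=0, q=1): events B2->E, B1->F, B4->E, B3->T, B5->T; covers B1=F, B2=E, B3=T, B4=E, B5=T
input #3 (d=0, m=-3, q=3): events B2->E, B1->F, B4->E, B3->T, B5->T; covers B1=F, B2=E, B3=T, B4=E, B5=T
input #4 (d=1, m=-3, q=4): events B2->E, B1->F, B4->S, B3->F, B6->T; covers B1=F, B2=E, B3=F, B4=S, B6=T
input #5 (d=-1, m=-3, q=6): events B2->E, B1->F, B4->E, B3->F, B6->F; covers B1=F, B2=E, B3=F, B4=E, B6=F
input #6 (d=-1, m=0, q=2): events B2->E, B1->F, B4->E, B3->T, B5->T; covers B1=F, B2=E, B3=T, B4=E, B5=T
input #7 (d=-2, m=-3, q=6): events B2->E, B1->T; covers B1=T, B2=E
union over all inputs: B1=T, B1=F, B2=E, B3=T, B3=F, B4=S, B4=E, B5=T, B6=T, B6=F (10 outcomes)
no size-1 subset reaches all 10 outcomes (best union: 5/10)
no size-2 subset reaches all 10 outcomes (best union: 8/10)
no size-3 subset reaches all 10 outcomes (best union: 9/10)
size 4: inputs {1, 4, 5, 7} cover all 10 outcomes, and no lexicographically smaller subset of this size does

Answer: 4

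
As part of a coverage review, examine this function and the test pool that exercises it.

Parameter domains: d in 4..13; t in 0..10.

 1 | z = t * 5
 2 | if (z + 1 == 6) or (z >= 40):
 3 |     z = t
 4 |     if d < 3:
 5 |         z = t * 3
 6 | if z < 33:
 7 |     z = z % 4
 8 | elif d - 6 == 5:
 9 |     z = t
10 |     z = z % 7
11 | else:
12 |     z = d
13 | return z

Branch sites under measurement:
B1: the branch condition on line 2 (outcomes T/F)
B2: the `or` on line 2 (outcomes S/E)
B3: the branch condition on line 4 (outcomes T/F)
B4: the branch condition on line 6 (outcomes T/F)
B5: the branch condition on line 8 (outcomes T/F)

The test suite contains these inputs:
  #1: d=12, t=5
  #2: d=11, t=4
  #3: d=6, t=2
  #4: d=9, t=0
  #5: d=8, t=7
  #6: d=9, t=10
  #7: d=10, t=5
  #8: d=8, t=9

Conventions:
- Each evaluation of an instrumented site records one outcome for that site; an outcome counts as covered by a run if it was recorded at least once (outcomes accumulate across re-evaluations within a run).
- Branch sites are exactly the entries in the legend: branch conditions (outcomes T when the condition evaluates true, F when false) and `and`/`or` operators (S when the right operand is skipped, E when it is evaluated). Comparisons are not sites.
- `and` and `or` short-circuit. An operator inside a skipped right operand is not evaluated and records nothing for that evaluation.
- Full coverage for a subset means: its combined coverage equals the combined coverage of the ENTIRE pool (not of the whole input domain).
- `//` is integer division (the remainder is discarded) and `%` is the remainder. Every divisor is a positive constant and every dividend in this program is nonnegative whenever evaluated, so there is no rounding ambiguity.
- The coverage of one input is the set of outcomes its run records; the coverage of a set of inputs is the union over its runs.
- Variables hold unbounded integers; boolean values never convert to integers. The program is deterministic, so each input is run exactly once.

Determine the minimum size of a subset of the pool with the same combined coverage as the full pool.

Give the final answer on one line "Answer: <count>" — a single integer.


test 1 (d=12, t=5) fires B2->E, B1->F, B4->T; hits B1=F, B2=E, B4=T
test 2 (d=11, t=4) fires B2->E, B1->F, B4->T; hits B1=F, B2=E, B4=T
test 3 (d=6, t=2) fires B2->E, B1->F, B4->T; hits B1=F, B2=E, B4=T
test 4 (d=9, t=0) fires B2->E, B1->F, B4->T; hits B1=F, B2=E, B4=T
test 5 (d=8, t=7) fires B2->E, B1->F, B4->F, B5->F; hits B1=F, B2=E, B4=F, B5=F
test 6 (d=9, t=10) fires B2->E, B1->T, B3->F, B4->T; hits B1=T, B2=E, B3=F, B4=T
test 7 (d=10, t=5) fires B2->E, B1->F, B4->T; hits B1=F, B2=E, B4=T
test 8 (d=8, t=9) fires B2->E, B1->T, B3->F, B4->T; hits B1=T, B2=E, B3=F, B4=T
union over all inputs: B1=T, B1=F, B2=E, B3=F, B4=T, B4=F, B5=F (7 outcomes)
size 1 is not enough: best union over all size-1 subsets is 4/7
inputs {5, 6} (size 2) cover everything; no size-2 subset with a lexicographically smaller index list covers all 7
Answer: 2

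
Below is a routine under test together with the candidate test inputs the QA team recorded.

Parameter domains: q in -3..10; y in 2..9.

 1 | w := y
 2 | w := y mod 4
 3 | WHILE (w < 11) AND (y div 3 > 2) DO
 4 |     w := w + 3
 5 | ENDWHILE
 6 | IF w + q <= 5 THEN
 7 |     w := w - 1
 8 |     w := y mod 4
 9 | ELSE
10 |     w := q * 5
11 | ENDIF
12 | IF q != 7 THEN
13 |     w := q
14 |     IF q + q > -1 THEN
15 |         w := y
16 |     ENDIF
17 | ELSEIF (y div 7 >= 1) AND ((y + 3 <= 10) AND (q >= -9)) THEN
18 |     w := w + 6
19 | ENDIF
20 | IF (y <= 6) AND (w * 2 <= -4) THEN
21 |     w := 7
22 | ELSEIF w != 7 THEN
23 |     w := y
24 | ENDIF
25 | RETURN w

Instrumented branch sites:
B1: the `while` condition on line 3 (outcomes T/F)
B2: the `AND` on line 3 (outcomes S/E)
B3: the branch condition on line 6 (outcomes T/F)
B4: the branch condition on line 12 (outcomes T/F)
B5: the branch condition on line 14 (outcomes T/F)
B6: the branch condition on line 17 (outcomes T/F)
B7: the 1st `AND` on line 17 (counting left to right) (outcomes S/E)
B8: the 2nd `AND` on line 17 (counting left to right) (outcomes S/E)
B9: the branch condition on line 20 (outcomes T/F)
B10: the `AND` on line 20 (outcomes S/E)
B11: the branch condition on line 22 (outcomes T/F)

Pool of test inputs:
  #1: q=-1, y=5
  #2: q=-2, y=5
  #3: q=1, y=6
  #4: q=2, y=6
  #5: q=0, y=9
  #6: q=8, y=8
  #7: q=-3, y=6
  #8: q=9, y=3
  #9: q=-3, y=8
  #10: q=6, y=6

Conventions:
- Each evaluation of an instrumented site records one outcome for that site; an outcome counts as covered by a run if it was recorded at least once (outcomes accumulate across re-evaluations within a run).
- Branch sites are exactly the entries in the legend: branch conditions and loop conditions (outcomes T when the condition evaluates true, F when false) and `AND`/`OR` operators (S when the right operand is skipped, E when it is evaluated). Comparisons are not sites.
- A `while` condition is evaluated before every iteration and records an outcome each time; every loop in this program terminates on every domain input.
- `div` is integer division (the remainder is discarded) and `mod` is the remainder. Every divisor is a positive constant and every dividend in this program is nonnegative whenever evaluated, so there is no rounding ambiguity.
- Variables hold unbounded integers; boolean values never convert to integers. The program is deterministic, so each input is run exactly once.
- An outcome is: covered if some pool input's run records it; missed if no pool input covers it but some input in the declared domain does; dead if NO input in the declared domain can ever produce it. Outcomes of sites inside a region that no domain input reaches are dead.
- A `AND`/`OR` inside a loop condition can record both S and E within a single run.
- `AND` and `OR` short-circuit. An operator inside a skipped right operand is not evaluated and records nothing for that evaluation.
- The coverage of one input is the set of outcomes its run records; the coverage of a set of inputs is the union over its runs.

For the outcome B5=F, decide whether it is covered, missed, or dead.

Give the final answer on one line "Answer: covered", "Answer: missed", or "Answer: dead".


B5=F is recorded by pool input(s) 1, 2, 7, 9 -> covered
Answer: covered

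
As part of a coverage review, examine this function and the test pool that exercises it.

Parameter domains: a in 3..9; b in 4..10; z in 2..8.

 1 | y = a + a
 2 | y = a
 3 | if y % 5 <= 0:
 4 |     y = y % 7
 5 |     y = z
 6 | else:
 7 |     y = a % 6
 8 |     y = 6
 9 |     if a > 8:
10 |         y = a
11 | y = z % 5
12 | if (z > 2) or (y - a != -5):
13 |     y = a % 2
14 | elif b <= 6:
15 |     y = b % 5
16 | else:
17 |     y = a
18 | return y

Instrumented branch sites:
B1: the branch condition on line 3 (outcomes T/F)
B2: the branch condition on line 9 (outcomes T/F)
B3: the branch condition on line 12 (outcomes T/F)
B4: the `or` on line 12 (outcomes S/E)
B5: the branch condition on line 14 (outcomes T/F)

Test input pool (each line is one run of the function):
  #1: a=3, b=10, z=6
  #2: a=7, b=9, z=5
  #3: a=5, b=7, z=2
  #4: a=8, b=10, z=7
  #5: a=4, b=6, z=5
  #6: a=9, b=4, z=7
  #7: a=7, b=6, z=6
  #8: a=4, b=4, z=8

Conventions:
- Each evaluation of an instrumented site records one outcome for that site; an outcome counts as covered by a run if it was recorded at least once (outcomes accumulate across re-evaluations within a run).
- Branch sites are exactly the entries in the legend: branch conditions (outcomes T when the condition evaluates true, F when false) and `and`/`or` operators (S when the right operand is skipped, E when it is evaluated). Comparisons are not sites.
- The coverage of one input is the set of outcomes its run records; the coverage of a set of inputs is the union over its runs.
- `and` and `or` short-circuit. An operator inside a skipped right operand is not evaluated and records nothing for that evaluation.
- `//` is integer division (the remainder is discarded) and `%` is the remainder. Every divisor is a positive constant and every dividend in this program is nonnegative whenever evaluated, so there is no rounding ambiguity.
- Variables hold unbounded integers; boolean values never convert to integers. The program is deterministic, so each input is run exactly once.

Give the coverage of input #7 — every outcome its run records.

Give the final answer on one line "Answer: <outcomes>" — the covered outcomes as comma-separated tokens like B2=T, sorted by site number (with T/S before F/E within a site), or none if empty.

Tracing the run of input #7 (a=7, b=6, z=6):
  B1->F, B2->F, B4->S, B3->T
distinct outcomes covered: B1=F, B2=F, B3=T, B4=S

Answer: B1=F, B2=F, B3=T, B4=S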